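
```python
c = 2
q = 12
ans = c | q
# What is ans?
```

Trace:
`c = 2` → c = 2
`q = 12` → q = 12
`ans = c | q` → ans = 14
So ans = 14

Answer: 14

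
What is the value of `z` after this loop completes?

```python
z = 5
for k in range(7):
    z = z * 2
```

Multiply by 2, 7 times: 5 * 2^7 = 640
`z` takes the values: 5 → 10 → 20 → 40 → 80 → 160 → 320 → 640

Answer: 640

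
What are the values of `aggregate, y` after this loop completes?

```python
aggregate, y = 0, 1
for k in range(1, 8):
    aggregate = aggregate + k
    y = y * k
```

Sum and factorial of 1 to 7
`aggregate, y` takes the values: (0, 1) → (1, 1) → (3, 1) → (3, 2) → (6, 2) → (6, 6) → (10, 6) → (10, 24) → (15, 24) → (15, 120) → (21, 120) → (21, 720) → (28, 720) → (28, 5040)

Answer: 28, 5040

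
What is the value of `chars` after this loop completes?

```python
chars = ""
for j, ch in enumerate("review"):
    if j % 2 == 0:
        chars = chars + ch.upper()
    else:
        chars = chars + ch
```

Uppercase even positions in 'review'
`chars` takes the values: "" → "R" → "Re" → "ReV" → "ReVi" → "ReViE" → "ReViEw"

Answer: "ReViEw"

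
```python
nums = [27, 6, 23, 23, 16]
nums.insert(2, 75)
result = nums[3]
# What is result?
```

Trace:
`nums = [27, 6, 23, 23, 16]` → nums = [27, 6, 23, 23, 16]
`nums.insert(2, 75)` → nums = [27, 6, 75, 23, 23, 16]
`result = nums[3]` → result = 23
So result = 23

Answer: 23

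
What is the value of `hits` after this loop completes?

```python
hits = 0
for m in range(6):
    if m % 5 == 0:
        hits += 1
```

Count numbers divisible by 5 in range(6)
`hits` takes the values: 0 → 1 → 2

Answer: 2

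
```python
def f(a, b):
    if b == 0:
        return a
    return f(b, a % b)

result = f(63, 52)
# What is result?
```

f(63, 52) -> f(52, 11) -> f(11, 8) -> f(8, 3) -> f(3, 2) -> f(2, 1) -> f(1, 0) -> 1

Answer: 1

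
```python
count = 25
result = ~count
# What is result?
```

Trace:
`count = 25` → count = 25
`result = ~count` → result = -26
So result = -26

Answer: -26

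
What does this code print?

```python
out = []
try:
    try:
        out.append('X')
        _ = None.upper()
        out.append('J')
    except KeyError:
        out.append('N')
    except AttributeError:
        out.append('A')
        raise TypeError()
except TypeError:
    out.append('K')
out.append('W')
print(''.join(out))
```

Execution trace: 'X' (inner try body) → 'A' (inner except AttributeError) → 'K' (outer except TypeError) → 'W' (after the try/except). Output: XAKW

Answer: XAKW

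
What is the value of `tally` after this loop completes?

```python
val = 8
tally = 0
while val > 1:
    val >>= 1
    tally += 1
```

Count right shifts until 1
`tally` takes the values: 0 → 1 → 2 → 3

Answer: 3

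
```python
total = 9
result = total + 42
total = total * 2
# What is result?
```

Trace:
`total = 9` → total = 9
`result = total + 42` → result = 51
`total = total * 2` → total = 18
So result = 51

Answer: 51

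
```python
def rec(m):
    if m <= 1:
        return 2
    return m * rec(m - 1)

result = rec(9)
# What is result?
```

rec(9) = 9 * 8 * 7 * 6 * 5 * 4 * 3 * 2 * 2 = 725760

Answer: 725760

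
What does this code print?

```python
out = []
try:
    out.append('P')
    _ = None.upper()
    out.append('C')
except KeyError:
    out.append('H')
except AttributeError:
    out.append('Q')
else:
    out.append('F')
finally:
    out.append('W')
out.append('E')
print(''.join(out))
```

Execution trace: 'P' (try body) → 'Q' (except AttributeError) → 'W' (finally) → 'E' (after the try/except). Output: PQWE

Answer: PQWE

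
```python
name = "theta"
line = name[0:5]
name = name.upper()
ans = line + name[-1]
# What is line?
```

Trace:
`name = "theta"` → name = 'theta'
`line = name[0:5]` → line = 'theta'
`name = name.upper()` → name = 'THETA'
`ans = line + name[-1]` → ans = 'thetaA'
So line = 'theta'

Answer: 'theta'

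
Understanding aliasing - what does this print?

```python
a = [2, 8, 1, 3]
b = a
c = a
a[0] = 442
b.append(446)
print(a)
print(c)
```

Key concept: multiple aliases.
Step by step:
`a = [2, 8, 1, 3]` → a = [2, 8, 1, 3]
`b = a` → b = [2, 8, 1, 3] (same object as a)
`c = a` → c = [2, 8, 1, 3] (same object as a, b)
`a[0] = 442` → a = [442, 8, 1, 3] (same object as b, c); b = [442, 8, 1, 3] (same object as a, c); c = [442, 8, 1, 3] (same object as a, b)
`b.append(446)` → a = [442, 8, 1, 3, 446] (same object as b, c); b = [442, 8, 1, 3, 446] (same object as a, c); c = [442, 8, 1, 3, 446] (same object as a, b)
`print(a)` → prints [442, 8, 1, 3, 446]
`print(c)` → prints [442, 8, 1, 3, 446]

Answer:
[442, 8, 1, 3, 446]
[442, 8, 1, 3, 446]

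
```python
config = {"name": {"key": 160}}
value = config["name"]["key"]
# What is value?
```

Trace:
`config = {"name": {"key": 160}}` → config = {'name': {'key': 160}}
`value = config["name"]["key"]` → value = 160
So value = 160

Answer: 160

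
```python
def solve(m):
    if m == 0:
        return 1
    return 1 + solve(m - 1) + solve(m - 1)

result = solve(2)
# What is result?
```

solve(m) = 1 + 2·solve(m-1), solve(0)=1. Closed form: (1+1)·2^2 - 1 = 7.

Answer: 7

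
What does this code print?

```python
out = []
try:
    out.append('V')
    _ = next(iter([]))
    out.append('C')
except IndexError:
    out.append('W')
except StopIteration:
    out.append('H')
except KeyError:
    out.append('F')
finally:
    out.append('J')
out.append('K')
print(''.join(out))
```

Execution trace: 'V' (try body) → 'H' (except StopIteration) → 'J' (finally) → 'K' (after the try/except). Output: VHJK

Answer: VHJK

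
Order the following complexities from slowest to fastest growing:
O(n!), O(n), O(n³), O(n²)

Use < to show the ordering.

Ordered by growth rate: O(n) < O(n²) < O(n³) < O(n!)

Answer: O(n) < O(n²) < O(n³) < O(n!)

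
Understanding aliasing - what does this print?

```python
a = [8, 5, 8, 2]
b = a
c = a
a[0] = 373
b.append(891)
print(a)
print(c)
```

Key concept: multiple aliases.
Step by step:
`a = [8, 5, 8, 2]` → a = [8, 5, 8, 2]
`b = a` → b = [8, 5, 8, 2] (same object as a)
`c = a` → c = [8, 5, 8, 2] (same object as a, b)
`a[0] = 373` → a = [373, 5, 8, 2] (same object as b, c); b = [373, 5, 8, 2] (same object as a, c); c = [373, 5, 8, 2] (same object as a, b)
`b.append(891)` → a = [373, 5, 8, 2, 891] (same object as b, c); b = [373, 5, 8, 2, 891] (same object as a, c); c = [373, 5, 8, 2, 891] (same object as a, b)
`print(a)` → prints [373, 5, 8, 2, 891]
`print(c)` → prints [373, 5, 8, 2, 891]

Answer:
[373, 5, 8, 2, 891]
[373, 5, 8, 2, 891]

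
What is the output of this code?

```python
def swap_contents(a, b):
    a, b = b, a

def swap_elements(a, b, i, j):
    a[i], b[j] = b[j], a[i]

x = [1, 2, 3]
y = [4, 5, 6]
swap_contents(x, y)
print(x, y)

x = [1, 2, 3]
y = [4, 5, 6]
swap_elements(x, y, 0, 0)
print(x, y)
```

Key concept: parameter rebinding vs mutation.
Step by step:
`x = [1, 2, 3]` → x = [1, 2, 3]
`y = [4, 5, 6]` → y = [4, 5, 6]
`swap_contents(x, y)` → no visible change to tracked variables
`print(x, y)` → prints [1, 2, 3] [4, 5, 6]
`x = [1, 2, 3]` → x = [1, 2, 3]
`y = [4, 5, 6]` → y = [4, 5, 6]
`swap_elements(x, y, 0, 0)` → x = [4, 2, 3]; y = [1, 5, 6]
`print(x, y)` → prints [4, 2, 3] [1, 5, 6]

Answer:
[1, 2, 3] [4, 5, 6]
[4, 2, 3] [1, 5, 6]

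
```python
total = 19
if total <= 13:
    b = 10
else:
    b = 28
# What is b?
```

Trace:
`total = 19` → total = 19
`if total <= 13: ...` → total <= 13 is False, take else branch → b = 28
So b = 28

Answer: 28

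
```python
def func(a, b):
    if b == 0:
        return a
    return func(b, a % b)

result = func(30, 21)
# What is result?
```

func(30, 21) -> func(21, 9) -> func(9, 3) -> func(3, 0) -> 3

Answer: 3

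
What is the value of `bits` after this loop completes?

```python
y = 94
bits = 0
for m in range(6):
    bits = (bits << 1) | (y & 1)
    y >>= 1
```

Reverse lowest 6 bits of 94
`bits` takes the values: 0 → 1 → 3 → 7 → 15 → 30

Answer: 30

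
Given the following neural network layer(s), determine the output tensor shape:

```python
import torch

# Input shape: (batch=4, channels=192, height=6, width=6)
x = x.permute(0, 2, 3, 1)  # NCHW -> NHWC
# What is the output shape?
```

Input: (4, 192, 6, 6) -> Output: (4, 6, 6, 192)

Answer: (4, 6, 6, 192)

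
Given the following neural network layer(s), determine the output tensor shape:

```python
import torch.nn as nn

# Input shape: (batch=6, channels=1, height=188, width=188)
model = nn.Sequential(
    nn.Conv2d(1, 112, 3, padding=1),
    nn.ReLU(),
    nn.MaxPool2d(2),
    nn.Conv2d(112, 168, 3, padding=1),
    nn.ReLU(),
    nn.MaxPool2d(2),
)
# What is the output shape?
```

Input: (6, 1, 188, 188) -> after first Conv2d: (6, 112, 188, 188) -> after first MaxPool2d: (6, 112, 94, 94) -> after second Conv2d: (6, 168, 94, 94) -> Output: (6, 168, 47, 47)

Answer: (6, 168, 47, 47)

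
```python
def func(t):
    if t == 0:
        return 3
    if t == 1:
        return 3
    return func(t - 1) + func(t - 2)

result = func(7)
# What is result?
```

Build up from base cases: func(0)=3, func(1)=3, func(2)=6, func(3)=9, func(4)=15, func(5)=24, func(6)=39, ..., func(7)=63

Answer: 63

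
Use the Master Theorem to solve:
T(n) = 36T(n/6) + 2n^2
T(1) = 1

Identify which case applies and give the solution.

a=36, b=6, f(n)=2n^2. log_6(36) = 2. Since c=2 = 2, Case 2 applies: T(n) = Θ(n^log_b(a) · log n) = O(n^2 log n).

Answer: O(n^2 log n) - Case 2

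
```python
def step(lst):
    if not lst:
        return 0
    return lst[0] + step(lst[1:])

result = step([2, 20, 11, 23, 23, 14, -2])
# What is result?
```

2 + 20 + 11 + 23 + 23 + 14 + (-2) + 0 = 91

Answer: 91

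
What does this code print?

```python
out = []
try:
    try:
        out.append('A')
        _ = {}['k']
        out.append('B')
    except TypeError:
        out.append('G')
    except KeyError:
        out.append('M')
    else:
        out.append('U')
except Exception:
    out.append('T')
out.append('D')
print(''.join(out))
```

Execution trace: 'A' (inner try body) → 'M' (inner except KeyError) → 'D' (after the try/except). Output: AMD

Answer: AMD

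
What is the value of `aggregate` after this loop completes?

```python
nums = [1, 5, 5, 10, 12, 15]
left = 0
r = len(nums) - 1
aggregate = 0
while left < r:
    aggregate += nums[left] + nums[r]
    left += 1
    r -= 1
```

Sum of pairs from ends
`aggregate` takes the values: 0 → 16 → 33 → 48

Answer: 48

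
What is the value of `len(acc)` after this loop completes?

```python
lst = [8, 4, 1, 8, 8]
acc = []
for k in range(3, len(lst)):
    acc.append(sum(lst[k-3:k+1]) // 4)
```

Number of 4-element averages
`acc` takes the values: [] → [5] → [5, 5]
So `len(acc)` = 2

Answer: 2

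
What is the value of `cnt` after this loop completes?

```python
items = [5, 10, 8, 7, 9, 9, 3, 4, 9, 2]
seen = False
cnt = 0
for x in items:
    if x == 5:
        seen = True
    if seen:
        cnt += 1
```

Count elements after first 5 in [5, 10, 8, 7, 9, 9, 3, 4, 9, 2]
`cnt` takes the values: 0 → 1 → 2 → 3 → 4 → 5 → 6 → 7 → 8 → 9 → 10

Answer: 10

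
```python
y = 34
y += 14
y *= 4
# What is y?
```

Trace:
`y = 34` → y = 34
`y += 14` → y = 48
`y *= 4` → y = 192
So y = 192

Answer: 192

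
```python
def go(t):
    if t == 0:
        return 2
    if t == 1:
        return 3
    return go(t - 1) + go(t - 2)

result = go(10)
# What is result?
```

Build up from base cases: go(0)=2, go(1)=3, go(2)=5, go(3)=8, go(4)=13, go(5)=21, go(6)=34, ..., go(10)=233

Answer: 233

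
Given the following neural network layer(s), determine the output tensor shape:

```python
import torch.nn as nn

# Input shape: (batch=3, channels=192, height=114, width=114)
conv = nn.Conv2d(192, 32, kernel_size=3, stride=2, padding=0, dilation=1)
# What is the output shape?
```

Input: (3, 192, 114, 114) -> Output: (3, 32, 56, 56)

Answer: (3, 32, 56, 56)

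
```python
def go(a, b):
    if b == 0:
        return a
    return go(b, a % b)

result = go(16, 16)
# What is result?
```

go(16, 16) -> go(16, 0) -> 16

Answer: 16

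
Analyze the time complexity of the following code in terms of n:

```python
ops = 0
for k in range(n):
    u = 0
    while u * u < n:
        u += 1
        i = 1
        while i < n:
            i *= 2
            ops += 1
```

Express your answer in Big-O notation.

Each loop level contributes: n × √n × log n. Multiplying the contributions gives O(n√n log n).

Answer: O(n√n log n)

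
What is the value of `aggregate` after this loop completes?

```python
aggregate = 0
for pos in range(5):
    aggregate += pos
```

Sum of 0 to 4 = 10
`aggregate` takes the values: 0 → 1 → 3 → 6 → 10

Answer: 10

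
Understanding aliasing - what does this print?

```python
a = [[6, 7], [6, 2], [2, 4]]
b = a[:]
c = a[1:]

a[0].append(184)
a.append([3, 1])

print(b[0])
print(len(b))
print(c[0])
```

Key concept: slice with nested mutation.
Step by step:
`a = [[6, 7], [6, 2], [2, 4]]` → a = [[6, 7], [6, 2], [2, 4]]
`b = a[:]` → b = [[6, 7], [6, 2], [2, 4]]
`c = a[1:]` → c = [[6, 2], [2, 4]]
`a[0].append(184)` → a = [[6, 7, 184], [6, 2], [2, 4]]; b = [[6, 7, 184], [6, 2], [2, 4]]
`a.append([3, 1])` → a = [[6, 7, 184], [6, 2], [2, 4], [3, 1]]
`print(b[0])` → prints [6, 7, 184]
`print(len(b))` → prints 3
`print(c[0])` → prints [6, 2]

Answer:
[6, 7, 184]
3
[6, 2]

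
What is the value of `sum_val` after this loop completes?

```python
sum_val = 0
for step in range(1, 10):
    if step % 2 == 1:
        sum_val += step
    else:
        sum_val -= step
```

Add odd, subtract even
`sum_val` takes the values: 0 → 1 → -1 → 2 → -2 → 3 → -3 → 4 → -4 → 5

Answer: 5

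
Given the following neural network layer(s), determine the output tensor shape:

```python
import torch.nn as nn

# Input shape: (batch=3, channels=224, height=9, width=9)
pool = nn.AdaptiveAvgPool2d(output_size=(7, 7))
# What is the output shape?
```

Input: (3, 224, 9, 9) -> Output: (3, 224, 7, 7)

Answer: (3, 224, 7, 7)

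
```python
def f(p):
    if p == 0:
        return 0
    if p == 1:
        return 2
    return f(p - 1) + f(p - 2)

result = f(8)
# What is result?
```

Build up from base cases: f(0)=0, f(1)=2, f(2)=2, f(3)=4, f(4)=6, f(5)=10, f(6)=16, ..., f(8)=42

Answer: 42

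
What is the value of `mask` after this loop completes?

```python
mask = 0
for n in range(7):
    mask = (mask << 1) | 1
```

Build 7 consecutive 1-bits: 0b1111111
`mask` takes the values: 0 → 1 → 3 → 7 → 15 → 31 → 63 → 127

Answer: 127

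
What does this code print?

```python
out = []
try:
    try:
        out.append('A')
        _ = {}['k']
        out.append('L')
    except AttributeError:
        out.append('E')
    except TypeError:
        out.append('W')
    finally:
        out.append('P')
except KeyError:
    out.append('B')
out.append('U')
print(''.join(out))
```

Execution trace: 'A' (try body) → 'P' (finally) → 'B' (outer except KeyError) → 'U' (after the try/except). Output: APBU

Answer: APBU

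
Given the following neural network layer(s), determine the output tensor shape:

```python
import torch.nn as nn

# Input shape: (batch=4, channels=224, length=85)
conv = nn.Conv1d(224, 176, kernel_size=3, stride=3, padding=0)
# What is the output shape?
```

Input: (4, 224, 85) -> Output: (4, 176, 28)

Answer: (4, 176, 28)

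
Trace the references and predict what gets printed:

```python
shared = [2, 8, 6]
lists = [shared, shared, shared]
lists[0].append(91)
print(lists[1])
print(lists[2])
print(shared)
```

Key concept: list of same reference.
Step by step:
`shared = [2, 8, 6]` → shared = [2, 8, 6]
`lists = [shared, shared, shared]` → lists = [[2, 8, 6], [2, 8, 6], [2, 8, 6]]
`lists[0].append(91)` → shared = [2, 8, 6, 91]; lists = [[2, 8, 6, 91], [2, 8, 6, 91], [2, 8, 6, 91]]
`print(lists[1])` → prints [2, 8, 6, 91]
`print(lists[2])` → prints [2, 8, 6, 91]
`print(shared)` → prints [2, 8, 6, 91]

Answer:
[2, 8, 6, 91]
[2, 8, 6, 91]
[2, 8, 6, 91]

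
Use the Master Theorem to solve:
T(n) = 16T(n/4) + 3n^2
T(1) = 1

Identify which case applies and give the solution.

a=16, b=4, f(n)=3n^2. log_4(16) = 2. Since c=2 = 2, Case 2 applies: T(n) = Θ(n^log_b(a) · log n) = O(n^2 log n).

Answer: O(n^2 log n) - Case 2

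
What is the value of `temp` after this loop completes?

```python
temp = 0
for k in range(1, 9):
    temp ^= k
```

XOR of 1 to 8
`temp` takes the values: 0 → 1 → 3 → 0 → 4 → 1 → 7 → 0 → 8

Answer: 8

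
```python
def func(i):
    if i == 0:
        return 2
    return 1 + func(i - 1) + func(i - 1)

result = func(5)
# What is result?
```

func(i) = 1 + 2·func(i-1), func(0)=2. Closed form: (2+1)·2^5 - 1 = 95.

Answer: 95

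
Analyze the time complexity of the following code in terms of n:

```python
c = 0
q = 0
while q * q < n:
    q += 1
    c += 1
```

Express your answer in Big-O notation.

Each loop level contributes: √n. Multiplying the contributions gives O(√n).

Answer: O(√n)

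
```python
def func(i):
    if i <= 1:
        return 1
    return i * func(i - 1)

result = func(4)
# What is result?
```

func(4) = 4 * 3 * 2 * 1 = 24

Answer: 24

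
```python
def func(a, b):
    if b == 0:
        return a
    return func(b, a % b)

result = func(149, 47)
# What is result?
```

func(149, 47) -> func(47, 8) -> func(8, 7) -> func(7, 1) -> func(1, 0) -> 1

Answer: 1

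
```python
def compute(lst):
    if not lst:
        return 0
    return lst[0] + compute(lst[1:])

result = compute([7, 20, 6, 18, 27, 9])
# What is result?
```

7 + 20 + 6 + 18 + 27 + 9 + 0 = 87

Answer: 87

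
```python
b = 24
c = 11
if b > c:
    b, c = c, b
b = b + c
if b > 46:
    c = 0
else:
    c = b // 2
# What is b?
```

Trace:
`b = 24` → b = 24
`c = 11` → c = 11
`if b > c: ...` → b > c is True → b = 11; c = 24
`b = b + c` → b = 35
`if b > 46: ...` → b > 46 is False, take else branch → c = 17
So b = 35

Answer: 35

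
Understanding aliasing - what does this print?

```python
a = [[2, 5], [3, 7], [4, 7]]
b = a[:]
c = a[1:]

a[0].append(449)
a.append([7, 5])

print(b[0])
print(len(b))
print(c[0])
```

Key concept: slice with nested mutation.
Step by step:
`a = [[2, 5], [3, 7], [4, 7]]` → a = [[2, 5], [3, 7], [4, 7]]
`b = a[:]` → b = [[2, 5], [3, 7], [4, 7]]
`c = a[1:]` → c = [[3, 7], [4, 7]]
`a[0].append(449)` → a = [[2, 5, 449], [3, 7], [4, 7]]; b = [[2, 5, 449], [3, 7], [4, 7]]
`a.append([7, 5])` → a = [[2, 5, 449], [3, 7], [4, 7], [7, 5]]
`print(b[0])` → prints [2, 5, 449]
`print(len(b))` → prints 3
`print(c[0])` → prints [3, 7]

Answer:
[2, 5, 449]
3
[3, 7]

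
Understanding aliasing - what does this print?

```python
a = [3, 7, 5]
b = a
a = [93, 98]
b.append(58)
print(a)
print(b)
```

Key concept: rebinding vs mutation: a is rebound to a new list, b still points at the original.
Step by step:
`a = [3, 7, 5]` → a = [3, 7, 5]
`b = a` → b = [3, 7, 5] (same object as a)
`a = [93, 98]` → a = [93, 98]
`b.append(58)` → b = [3, 7, 5, 58]
`print(a)` → prints [93, 98]
`print(b)` → prints [3, 7, 5, 58]

Answer:
[93, 98]
[3, 7, 5, 58]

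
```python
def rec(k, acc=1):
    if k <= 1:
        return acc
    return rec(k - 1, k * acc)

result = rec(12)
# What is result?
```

Accumulator trace (n, acc): (12, 1) -> (11, 12) -> (10, 132) -> (9, 1320) -> (8, 11880) -> (7, 95040) -> (6, 665280) -> (5, 3991680) -> (4, 19958400) -> (3, 79833600) -> (2, 239500800) -> (1, 479001600) -> return 479001600

Answer: 479001600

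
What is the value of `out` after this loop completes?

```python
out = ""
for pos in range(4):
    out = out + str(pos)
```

Concatenate digits 0 to 3
`out` takes the values: "" → "0" → "01" → "012" → "0123"

Answer: "0123"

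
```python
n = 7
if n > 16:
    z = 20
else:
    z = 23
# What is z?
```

Trace:
`n = 7` → n = 7
`if n > 16: ...` → n > 16 is False, take else branch → z = 23
So z = 23

Answer: 23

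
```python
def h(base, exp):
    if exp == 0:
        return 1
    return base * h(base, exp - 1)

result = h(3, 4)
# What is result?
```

h(3, 4) = 3 * 3 * 3 * 3 = 81

Answer: 81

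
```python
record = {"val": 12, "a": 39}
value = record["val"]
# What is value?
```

Trace:
`record = {"val": 12, "a": 39}` → record = {'val': 12, 'a': 39}
`value = record["val"]` → value = 12
So value = 12

Answer: 12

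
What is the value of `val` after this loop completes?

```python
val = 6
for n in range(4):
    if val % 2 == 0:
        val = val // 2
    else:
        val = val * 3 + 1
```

Collatz-style transformation from 6
`val` takes the values: 6 → 3 → 10 → 5 → 16

Answer: 16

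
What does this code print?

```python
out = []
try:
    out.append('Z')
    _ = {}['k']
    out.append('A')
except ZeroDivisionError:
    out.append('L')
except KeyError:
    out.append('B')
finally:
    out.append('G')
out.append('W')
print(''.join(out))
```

Execution trace: 'Z' (try body) → 'B' (except KeyError) → 'G' (finally) → 'W' (after the try/except). Output: ZBGW

Answer: ZBGW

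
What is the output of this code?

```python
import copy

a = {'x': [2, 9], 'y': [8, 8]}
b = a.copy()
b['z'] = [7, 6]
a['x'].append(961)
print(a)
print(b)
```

Key concept: shallow copy of dict with mutable values.
Step by step:
`a = {'x': [2, 9], 'y': [8, 8]}` → a = {'x': [2, 9], 'y': [8, 8]}
`b = a.copy()` → b = {'x': [2, 9], 'y': [8, 8]}
`b['z'] = [7, 6]` → b = {'x': [2, 9], 'y': [8, 8], 'z': [7, 6]}
`a['x'].append(961)` → a = {'x': [2, 9, 961], 'y': [8, 8]}; b = {'x': [2, 9, 961], 'y': [8, 8], 'z': [7, 6]}
`print(a)` → prints {'x': [2, 9, 961], 'y': [8, 8]}
`print(b)` → prints {'x': [2, 9, 961], 'y': [8, 8], 'z': [7, 6]}

Answer:
{'x': [2, 9, 961], 'y': [8, 8]}
{'x': [2, 9, 961], 'y': [8, 8], 'z': [7, 6]}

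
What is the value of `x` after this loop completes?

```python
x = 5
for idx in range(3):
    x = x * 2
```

Multiply by 2, 3 times: 5 * 2^3 = 40
`x` takes the values: 5 → 10 → 20 → 40

Answer: 40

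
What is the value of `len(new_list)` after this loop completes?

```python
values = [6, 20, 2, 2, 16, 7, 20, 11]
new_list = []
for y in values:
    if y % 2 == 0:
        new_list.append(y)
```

Count even numbers in [6, 20, 2, 2, 16, 7, 20, 11]
`new_list` takes the values: [] → [6] → [6, 20] → [6, 20, 2] → [6, 20, 2, 2] → [6, 20, 2, 2, 16] → [6, 20, 2, 2, 16, 20]
So `len(new_list)` = 6

Answer: 6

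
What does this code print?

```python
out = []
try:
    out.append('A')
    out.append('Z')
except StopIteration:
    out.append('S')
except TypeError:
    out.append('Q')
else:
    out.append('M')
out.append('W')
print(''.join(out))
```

Execution trace: 'A' (try body) → 'Z' (try body, no exception) → 'M' (else) → 'W' (after the try/except). Output: AZMW

Answer: AZMW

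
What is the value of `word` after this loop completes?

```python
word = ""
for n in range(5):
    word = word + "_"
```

Repeat '_' 5 times
`word` takes the values: "" → "_" → "__" → "___" → "____" → "_____"

Answer: "_____"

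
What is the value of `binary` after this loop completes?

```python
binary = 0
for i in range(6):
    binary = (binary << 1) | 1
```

Build 6 consecutive 1-bits: 0b111111
`binary` takes the values: 0 → 1 → 3 → 7 → 15 → 31 → 63

Answer: 63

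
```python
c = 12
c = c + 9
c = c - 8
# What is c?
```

Trace:
`c = 12` → c = 12
`c = c + 9` → c = 21
`c = c - 8` → c = 13
So c = 13

Answer: 13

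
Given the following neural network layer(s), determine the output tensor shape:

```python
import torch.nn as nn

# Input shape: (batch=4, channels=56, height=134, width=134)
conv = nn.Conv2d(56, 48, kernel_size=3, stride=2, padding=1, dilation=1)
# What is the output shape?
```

Input: (4, 56, 134, 134) -> Output: (4, 48, 67, 67)

Answer: (4, 48, 67, 67)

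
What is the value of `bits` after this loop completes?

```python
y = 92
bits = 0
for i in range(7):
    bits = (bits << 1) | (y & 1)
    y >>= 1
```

Reverse lowest 7 bits of 92
`bits` takes the values: 0 → 1 → 3 → 7 → 14 → 29

Answer: 29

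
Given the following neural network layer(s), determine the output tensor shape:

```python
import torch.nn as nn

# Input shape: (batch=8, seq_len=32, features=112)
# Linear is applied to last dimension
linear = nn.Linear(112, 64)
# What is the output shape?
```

Input: (8, 32, 112) -> Output: (8, 32, 64)

Answer: (8, 32, 64)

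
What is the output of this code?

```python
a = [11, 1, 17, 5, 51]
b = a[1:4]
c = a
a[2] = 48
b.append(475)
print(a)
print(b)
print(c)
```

Key concept: slice vs alias.
Step by step:
`a = [11, 1, 17, 5, 51]` → a = [11, 1, 17, 5, 51]
`b = a[1:4]` → b = [1, 17, 5]
`c = a` → c = [11, 1, 17, 5, 51] (same object as a)
`a[2] = 48` → a = [11, 1, 48, 5, 51] (same object as c); c = [11, 1, 48, 5, 51] (same object as a)
`b.append(475)` → b = [1, 17, 5, 475]
`print(a)` → prints [11, 1, 48, 5, 51]
`print(b)` → prints [1, 17, 5, 475]
`print(c)` → prints [11, 1, 48, 5, 51]

Answer:
[11, 1, 48, 5, 51]
[1, 17, 5, 475]
[11, 1, 48, 5, 51]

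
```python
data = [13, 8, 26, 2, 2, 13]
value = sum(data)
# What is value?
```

Trace:
`data = [13, 8, 26, 2, 2, 13]` → data = [13, 8, 26, 2, 2, 13]
`value = sum(data)` → value = 64
So value = 64

Answer: 64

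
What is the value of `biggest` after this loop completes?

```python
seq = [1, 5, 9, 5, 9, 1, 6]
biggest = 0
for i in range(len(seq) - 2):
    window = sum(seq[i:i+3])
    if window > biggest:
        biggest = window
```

Max sum of 3-element window in [1, 5, 9, 5, 9, 1, 6]
`biggest` takes the values: 0 → 15 → 19 → 23

Answer: 23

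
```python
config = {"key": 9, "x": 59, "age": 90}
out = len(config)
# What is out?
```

Trace:
`config = {"key": 9, "x": 59, "age": 90}` → config = {'key': 9, 'x': 59, 'age': 90}
`out = len(config)` → out = 3
So out = 3

Answer: 3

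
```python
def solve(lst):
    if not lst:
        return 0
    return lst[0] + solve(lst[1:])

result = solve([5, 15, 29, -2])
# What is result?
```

5 + 15 + 29 + (-2) + 0 = 47

Answer: 47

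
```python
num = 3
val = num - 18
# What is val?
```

Trace:
`num = 3` → num = 3
`val = num - 18` → val = -15
So val = -15

Answer: -15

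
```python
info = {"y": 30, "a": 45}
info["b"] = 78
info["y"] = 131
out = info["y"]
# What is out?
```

Trace:
`info = {"y": 30, "a": 45}` → info = {'y': 30, 'a': 45}
`info["b"] = 78` → info = {'y': 30, 'a': 45, 'b': 78}
`info["y"] = 131` → info = {'y': 131, 'a': 45, 'b': 78}
`out = info["y"]` → out = 131
So out = 131

Answer: 131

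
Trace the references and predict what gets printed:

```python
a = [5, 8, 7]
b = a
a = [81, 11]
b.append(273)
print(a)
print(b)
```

Key concept: rebinding vs mutation: a is rebound to a new list, b still points at the original.
Step by step:
`a = [5, 8, 7]` → a = [5, 8, 7]
`b = a` → b = [5, 8, 7] (same object as a)
`a = [81, 11]` → a = [81, 11]
`b.append(273)` → b = [5, 8, 7, 273]
`print(a)` → prints [81, 11]
`print(b)` → prints [5, 8, 7, 273]

Answer:
[81, 11]
[5, 8, 7, 273]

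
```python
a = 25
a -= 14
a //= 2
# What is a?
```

Trace:
`a = 25` → a = 25
`a -= 14` → a = 11
`a //= 2` → a = 5
So a = 5

Answer: 5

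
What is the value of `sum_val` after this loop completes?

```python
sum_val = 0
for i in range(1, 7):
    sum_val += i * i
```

Sum of squares 1² to 6² = 91
`sum_val` takes the values: 0 → 1 → 5 → 14 → 30 → 55 → 91

Answer: 91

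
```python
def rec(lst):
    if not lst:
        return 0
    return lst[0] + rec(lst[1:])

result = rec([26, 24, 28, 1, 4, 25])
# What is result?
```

26 + 24 + 28 + 1 + 4 + 25 + 0 = 108

Answer: 108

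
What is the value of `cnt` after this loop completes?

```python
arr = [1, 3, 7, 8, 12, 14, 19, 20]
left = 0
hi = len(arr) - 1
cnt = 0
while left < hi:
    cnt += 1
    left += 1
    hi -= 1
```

Iterations until pointers meet (list length 8)
`cnt` takes the values: 0 → 1 → 2 → 3 → 4

Answer: 4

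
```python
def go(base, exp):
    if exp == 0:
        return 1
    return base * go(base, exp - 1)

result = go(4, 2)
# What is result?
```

go(4, 2) = 4 * 4 = 16

Answer: 16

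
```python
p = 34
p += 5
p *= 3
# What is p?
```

Trace:
`p = 34` → p = 34
`p += 5` → p = 39
`p *= 3` → p = 117
So p = 117

Answer: 117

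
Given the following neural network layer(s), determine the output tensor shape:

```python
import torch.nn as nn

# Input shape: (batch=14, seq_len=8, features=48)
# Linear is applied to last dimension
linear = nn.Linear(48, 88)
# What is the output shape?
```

Input: (14, 8, 48) -> Output: (14, 8, 88)

Answer: (14, 8, 88)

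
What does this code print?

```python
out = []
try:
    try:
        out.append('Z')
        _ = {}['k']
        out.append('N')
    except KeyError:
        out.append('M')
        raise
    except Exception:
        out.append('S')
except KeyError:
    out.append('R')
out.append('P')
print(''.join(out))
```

Execution trace: 'Z' (inner try body) → 'M' (inner except KeyError) → 'R' (outer except KeyError) → 'P' (after the try/except). Output: ZMRP

Answer: ZMRP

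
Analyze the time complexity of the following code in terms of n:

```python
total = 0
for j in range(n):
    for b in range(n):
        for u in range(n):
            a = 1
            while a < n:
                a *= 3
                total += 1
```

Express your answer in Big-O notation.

Each loop level contributes: n × n × n × log n. Multiplying the contributions gives O(n^3 log n).

Answer: O(n^3 log n)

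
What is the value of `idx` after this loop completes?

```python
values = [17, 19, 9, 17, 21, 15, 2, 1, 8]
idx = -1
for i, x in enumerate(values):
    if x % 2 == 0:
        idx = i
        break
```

First even number index in [17, 19, 9, 17, 21, 15, 2, 1, 8]
`idx` takes the values: -1 → 6

Answer: 6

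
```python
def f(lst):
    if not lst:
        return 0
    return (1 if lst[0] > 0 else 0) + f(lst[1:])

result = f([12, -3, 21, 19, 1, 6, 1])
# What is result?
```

Count of positive elements in [12, -3, 21, 19, 1, 6, 1] = 6

Answer: 6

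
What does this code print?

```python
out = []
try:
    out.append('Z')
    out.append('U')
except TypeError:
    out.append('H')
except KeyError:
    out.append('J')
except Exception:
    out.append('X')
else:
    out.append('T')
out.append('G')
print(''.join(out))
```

Execution trace: 'Z' (try body) → 'U' (try body, no exception) → 'T' (else) → 'G' (after the try/except). Output: ZUTG

Answer: ZUTG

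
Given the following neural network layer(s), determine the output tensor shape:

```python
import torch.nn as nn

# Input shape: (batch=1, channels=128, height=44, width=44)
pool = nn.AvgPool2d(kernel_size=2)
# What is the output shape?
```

Input: (1, 128, 44, 44) -> Output: (1, 128, 22, 22)

Answer: (1, 128, 22, 22)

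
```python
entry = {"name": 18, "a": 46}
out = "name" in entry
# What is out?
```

Trace:
`entry = {"name": 18, "a": 46}` → entry = {'name': 18, 'a': 46}
`out = "name" in entry` → out = True
So out = True

Answer: True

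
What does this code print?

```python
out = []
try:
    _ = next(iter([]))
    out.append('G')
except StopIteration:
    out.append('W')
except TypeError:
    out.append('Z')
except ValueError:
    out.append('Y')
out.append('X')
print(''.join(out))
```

Execution trace: 'W' (except StopIteration) → 'X' (after the try/except). Output: WX

Answer: WX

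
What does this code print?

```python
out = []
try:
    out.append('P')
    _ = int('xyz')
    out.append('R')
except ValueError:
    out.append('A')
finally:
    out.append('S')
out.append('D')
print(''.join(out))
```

Execution trace: 'P' (try body) → 'A' (except ValueError) → 'S' (finally) → 'D' (after the try/except). Output: PASD

Answer: PASD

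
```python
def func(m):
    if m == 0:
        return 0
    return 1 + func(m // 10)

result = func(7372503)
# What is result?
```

Count of digits of 7372503: 7

Answer: 7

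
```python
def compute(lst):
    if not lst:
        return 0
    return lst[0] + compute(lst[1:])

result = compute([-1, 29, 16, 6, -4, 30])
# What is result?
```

(-1) + 29 + 16 + 6 + (-4) + 30 + 0 = 76

Answer: 76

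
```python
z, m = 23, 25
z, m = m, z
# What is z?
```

Trace:
`z, m = 23, 25` → z = 23; m = 25
`z, m = m, z` → z = 25; m = 23
So z = 25

Answer: 25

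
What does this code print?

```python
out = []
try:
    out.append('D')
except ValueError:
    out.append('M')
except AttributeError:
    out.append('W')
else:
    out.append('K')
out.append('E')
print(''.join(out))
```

Execution trace: 'D' (try body, no exception) → 'K' (else) → 'E' (after the try/except). Output: DKE

Answer: DKE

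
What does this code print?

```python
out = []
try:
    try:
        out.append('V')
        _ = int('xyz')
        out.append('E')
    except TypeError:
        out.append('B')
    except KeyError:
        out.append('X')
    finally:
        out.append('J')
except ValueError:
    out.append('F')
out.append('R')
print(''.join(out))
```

Execution trace: 'V' (inner try body) → 'J' (inner finally) → 'F' (outer except ValueError) → 'R' (after the try/except). Output: VJFR

Answer: VJFR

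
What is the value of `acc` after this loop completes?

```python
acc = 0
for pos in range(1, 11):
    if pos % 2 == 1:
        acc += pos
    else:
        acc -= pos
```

Add odd, subtract even
`acc` takes the values: 0 → 1 → -1 → 2 → -2 → 3 → -3 → 4 → -4 → 5 → -5

Answer: -5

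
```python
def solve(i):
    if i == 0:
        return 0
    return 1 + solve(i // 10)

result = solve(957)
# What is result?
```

Count of digits of 957: 3

Answer: 3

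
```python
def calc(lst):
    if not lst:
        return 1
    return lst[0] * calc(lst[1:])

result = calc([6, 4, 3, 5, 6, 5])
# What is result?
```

Product over [6, 4, 3, 5, 6, 5] = 6 * 4 * 3 * 5 * 6 * 5 = 10800

Answer: 10800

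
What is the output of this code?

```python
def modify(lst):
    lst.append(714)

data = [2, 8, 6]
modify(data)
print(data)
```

Key concept: function modifies passed list.
Step by step:
`data = [2, 8, 6]` → data = [2, 8, 6]
`modify(data)` → data = [2, 8, 6, 714]
`print(data)` → prints [2, 8, 6, 714]

Answer: [2, 8, 6, 714]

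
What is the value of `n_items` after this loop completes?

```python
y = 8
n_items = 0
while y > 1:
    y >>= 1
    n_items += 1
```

Count right shifts until 1
`n_items` takes the values: 0 → 1 → 2 → 3

Answer: 3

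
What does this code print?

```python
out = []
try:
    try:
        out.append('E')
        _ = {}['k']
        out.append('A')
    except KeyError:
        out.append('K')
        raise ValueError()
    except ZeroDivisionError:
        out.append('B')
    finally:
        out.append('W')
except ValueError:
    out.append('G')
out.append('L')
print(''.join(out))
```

Execution trace: 'E' (inner try body) → 'K' (inner except KeyError) → 'W' (inner finally) → 'G' (outer except ValueError) → 'L' (after the try/except). Output: EKWGL

Answer: EKWGL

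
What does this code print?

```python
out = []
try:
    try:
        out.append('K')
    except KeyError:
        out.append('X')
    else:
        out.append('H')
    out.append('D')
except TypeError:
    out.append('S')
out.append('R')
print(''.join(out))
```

Execution trace: 'K' (inner try body, no exception) → 'H' (inner else) → 'D' (try body, no exception) → 'R' (after the try/except). Output: KHDR

Answer: KHDR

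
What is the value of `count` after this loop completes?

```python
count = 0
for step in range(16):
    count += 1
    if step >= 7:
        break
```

Loop breaks when step reaches 7, count is 8
`count` takes the values: 0 → 1 → 2 → 3 → 4 → 5 → 6 → 7 → 8

Answer: 8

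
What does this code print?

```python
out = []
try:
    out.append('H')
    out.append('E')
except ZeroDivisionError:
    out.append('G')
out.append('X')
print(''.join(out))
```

Execution trace: 'H' (try body) → 'E' (try body, no exception) → 'X' (after the try/except). Output: HEX

Answer: HEX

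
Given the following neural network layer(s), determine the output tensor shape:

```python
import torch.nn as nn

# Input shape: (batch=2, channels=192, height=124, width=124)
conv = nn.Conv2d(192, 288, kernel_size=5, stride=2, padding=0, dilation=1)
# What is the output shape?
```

Input: (2, 192, 124, 124) -> Output: (2, 288, 60, 60)

Answer: (2, 288, 60, 60)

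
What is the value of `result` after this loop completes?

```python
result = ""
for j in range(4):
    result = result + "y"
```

Repeat 'y' 4 times
`result` takes the values: "" → "y" → "yy" → "yyy" → "yyyy"

Answer: "yyyy"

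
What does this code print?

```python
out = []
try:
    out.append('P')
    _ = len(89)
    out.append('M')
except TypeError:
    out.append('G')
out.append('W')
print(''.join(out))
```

Execution trace: 'P' (try body) → 'G' (except TypeError) → 'W' (after the try/except). Output: PGW

Answer: PGW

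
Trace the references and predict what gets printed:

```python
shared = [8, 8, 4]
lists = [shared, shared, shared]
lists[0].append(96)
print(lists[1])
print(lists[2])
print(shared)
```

Key concept: list of same reference.
Step by step:
`shared = [8, 8, 4]` → shared = [8, 8, 4]
`lists = [shared, shared, shared]` → lists = [[8, 8, 4], [8, 8, 4], [8, 8, 4]]
`lists[0].append(96)` → shared = [8, 8, 4, 96]; lists = [[8, 8, 4, 96], [8, 8, 4, 96], [8, 8, 4, 96]]
`print(lists[1])` → prints [8, 8, 4, 96]
`print(lists[2])` → prints [8, 8, 4, 96]
`print(shared)` → prints [8, 8, 4, 96]

Answer:
[8, 8, 4, 96]
[8, 8, 4, 96]
[8, 8, 4, 96]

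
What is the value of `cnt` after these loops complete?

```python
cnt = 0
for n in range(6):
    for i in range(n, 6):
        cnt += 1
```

Upper triangle: 6 + 5 + ... + 1
`cnt` takes the values: 0 → 1 → 2 → 3 → 4 → 5 → 6 → 7 → 8 → 9 → 10 → 11 → 12 → 13 → 14 → 15 → 16 → 17 → 18 → 19 → 20 → 21

Answer: 21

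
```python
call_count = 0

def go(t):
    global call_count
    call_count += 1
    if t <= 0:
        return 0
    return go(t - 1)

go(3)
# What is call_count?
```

Linear recursion stepping by 1: 4 calls from t=3 down to ≤0.

Answer: 4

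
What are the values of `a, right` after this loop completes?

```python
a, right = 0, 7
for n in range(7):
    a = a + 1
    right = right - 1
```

a goes 0→7, right goes 7→0
`a, right` takes the values: (0, 7) → (1, 7) → (1, 6) → (2, 6) → (2, 5) → (3, 5) → (3, 4) → (4, 4) → (4, 3) → (5, 3) → (5, 2) → (6, 2) → (6, 1) → (7, 1) → (7, 0)

Answer: 7, 0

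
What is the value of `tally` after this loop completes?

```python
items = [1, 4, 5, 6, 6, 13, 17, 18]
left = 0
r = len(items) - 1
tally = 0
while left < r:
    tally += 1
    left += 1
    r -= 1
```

Iterations until pointers meet (list length 8)
`tally` takes the values: 0 → 1 → 2 → 3 → 4

Answer: 4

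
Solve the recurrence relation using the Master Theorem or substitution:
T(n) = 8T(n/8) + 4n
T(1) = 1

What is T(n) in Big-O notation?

By Master Theorem: a=8, b=8, f(n)=4n. Since log_8(8) = 1 and f(n) = Θ(n^1), Case 2 applies. T(n) = O(n log n).

Answer: O(n log n)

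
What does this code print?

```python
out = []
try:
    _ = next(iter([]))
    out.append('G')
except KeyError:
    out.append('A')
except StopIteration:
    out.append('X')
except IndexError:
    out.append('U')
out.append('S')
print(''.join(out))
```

Execution trace: 'X' (except StopIteration) → 'S' (after the try/except). Output: XS

Answer: XS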